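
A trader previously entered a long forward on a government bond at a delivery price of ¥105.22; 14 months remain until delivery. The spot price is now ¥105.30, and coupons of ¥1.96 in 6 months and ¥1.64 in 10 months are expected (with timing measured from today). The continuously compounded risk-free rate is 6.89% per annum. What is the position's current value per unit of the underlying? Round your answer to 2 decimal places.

¥4.76

PV(remaining coupons) I = 1.96·e^(−0.0689·6/12) + 1.64·e^(−0.0689·10/12) = 3.4421
Current forward F = (S − I)·e^(rT) = (105.30 − 3.4421)·e^(0.0689·14/12) = 101.8579 × 1.083702 = 110.3836
Value (long) = (F − K)·e^(−rT) = (110.3836 − 105.22) × 0.922763 = 4.7648
Value = ¥4.76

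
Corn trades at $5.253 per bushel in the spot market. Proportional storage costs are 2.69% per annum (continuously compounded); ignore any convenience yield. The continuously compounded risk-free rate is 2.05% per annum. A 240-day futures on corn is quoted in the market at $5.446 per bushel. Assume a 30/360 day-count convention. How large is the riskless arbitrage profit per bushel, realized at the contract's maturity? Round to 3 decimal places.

Fair futures: F* = S·e^(carry·T), with carry = (r + u) = 0.0205 + 0.0269 = 0.0474
F* = 5.253 · e^(0.0474 × 240/360) = 5.253 · e^0.031600 = 5.253 × 1.032105 = $5.4216
Market $5.446 > fair $5.4216: forward overpriced → cash-and-carry (buy spot, short the forward).
At maturity, profit = |F_mkt − F*| = |5.446 − 5.4216| = $0.024 per bushel

$0.024 per bushel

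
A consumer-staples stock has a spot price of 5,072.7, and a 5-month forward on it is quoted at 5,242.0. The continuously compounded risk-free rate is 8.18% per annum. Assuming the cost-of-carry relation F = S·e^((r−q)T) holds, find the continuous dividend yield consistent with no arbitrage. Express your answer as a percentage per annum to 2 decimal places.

From F = S·e^((r−q)T): (r − q) = ln(F/S)/T
ln(5242.0/5072.7) = ln(1.033375) = 0.032830
(r − q) = 0.032830 / (5/12) = 0.078792
q = r − ln(F/S)/T = 0.0818 − 0.078792 = 0.003008
q = 0.30%

0.30%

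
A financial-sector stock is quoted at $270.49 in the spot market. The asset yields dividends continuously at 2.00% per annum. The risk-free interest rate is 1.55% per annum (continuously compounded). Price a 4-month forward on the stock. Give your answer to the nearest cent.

F = S·e^((r − q)T) = 270.49 · e^((0.0155 − 0.0200) × 4/12)
= 270.49 · e^-0.001500 = 270.49 × 0.998501
F = $270.08

$270.08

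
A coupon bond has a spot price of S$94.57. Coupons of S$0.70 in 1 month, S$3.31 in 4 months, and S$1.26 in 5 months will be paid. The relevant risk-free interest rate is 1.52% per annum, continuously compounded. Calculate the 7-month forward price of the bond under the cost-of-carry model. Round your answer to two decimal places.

S$90.12

PV(coupons) I = 0.70·e^(−0.0152·1/12) + 3.31·e^(−0.0152·4/12) + 1.26·e^(−0.0152·5/12)
I = 0.6991 + 3.2933 + 1.2520 = 5.2444
F = (S − I)·e^(rT) = (94.57 − 5.2444) · e^(0.0152·7/12)
= 89.3256 · e^0.008867 = 89.3256 × 1.008906 = S$90.12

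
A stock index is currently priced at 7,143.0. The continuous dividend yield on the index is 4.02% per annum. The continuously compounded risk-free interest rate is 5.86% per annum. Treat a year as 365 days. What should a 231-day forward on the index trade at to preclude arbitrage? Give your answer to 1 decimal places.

7,226.7

F = S·e^((r − q)T) = 7143.0 · e^((0.0586 − 0.0402) × 231/365)
= 7143.0 · e^0.011645 = 7143.0 × 1.011713
F = 7,226.7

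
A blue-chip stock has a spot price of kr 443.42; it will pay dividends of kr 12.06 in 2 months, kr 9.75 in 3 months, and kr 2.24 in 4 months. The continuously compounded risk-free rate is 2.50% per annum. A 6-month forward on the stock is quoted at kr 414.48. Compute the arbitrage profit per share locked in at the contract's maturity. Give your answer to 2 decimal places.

PV(dividends) I = 12.06·e^(−0.0250·2/12) + 9.75·e^(−0.0250·3/12) + 2.24·e^(−0.0250·4/12) = 23.9205
Fair forward F* = (S − I)·e^(rT) = (443.42 − 23.9205)·e^0.012500 = 419.4995 × 1.012578 = 424.7760
Market kr 414.48 < fair 424.7760: forward underpriced → reverse cash-and-carry (short the stock, invest proceeds at r, pay the dividends, go long the forward).
Profit at T = |F_mkt − F*| = |414.48 − 424.7760| = kr 10.30 per share

kr 10.30 per share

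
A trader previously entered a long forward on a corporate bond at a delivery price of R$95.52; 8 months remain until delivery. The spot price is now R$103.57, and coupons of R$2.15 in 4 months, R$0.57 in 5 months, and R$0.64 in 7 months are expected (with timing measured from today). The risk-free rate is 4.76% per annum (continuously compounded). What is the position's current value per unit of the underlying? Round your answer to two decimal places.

PV(remaining coupons) I = 2.15·e^(−0.0476·4/12) + 0.57·e^(−0.0476·5/12) + 0.64·e^(−0.0476·7/12) = 3.2974
Current forward F = (S − I)·e^(rT) = (103.57 − 3.2974)·e^(0.0476·8/12) = 100.2726 × 1.032242 = 103.5056
Value (long) = (F − K)·e^(−rT) = (103.5056 − 95.52) × 0.968765 = 7.7362
Value = R$7.74

R$7.74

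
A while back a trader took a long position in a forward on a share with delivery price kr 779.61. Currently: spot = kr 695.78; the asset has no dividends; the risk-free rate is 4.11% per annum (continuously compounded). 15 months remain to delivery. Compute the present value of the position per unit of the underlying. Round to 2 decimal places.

Current fair forward for the remaining 15 months: F = S·e^(r·T), r = 0.0411
F = 695.78 · e^(0.0411 × 15/12) = 695.78 × 1.052718 = 732.4601
Value of long forward = (F − K)·e^(−rT) = (732.4601 − 779.61) · e^(−0.0411·15/12)
= -47.1499 × 0.949922 = -44.79

-kr 44.79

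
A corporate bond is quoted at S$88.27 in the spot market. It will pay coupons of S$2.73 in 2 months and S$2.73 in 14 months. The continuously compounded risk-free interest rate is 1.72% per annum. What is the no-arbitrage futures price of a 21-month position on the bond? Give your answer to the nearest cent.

PV(coupons) I = 2.73·e^(−0.0172·2/12) + 2.73·e^(−0.0172·14/12)
I = 2.7222 + 2.6758 = 5.3980
F = (S − I)·e^(rT) = (88.27 − 5.3980) · e^(0.0172·21/12)
= 82.8720 · e^0.030100 = 82.8720 × 1.030558 = S$85.40

S$85.40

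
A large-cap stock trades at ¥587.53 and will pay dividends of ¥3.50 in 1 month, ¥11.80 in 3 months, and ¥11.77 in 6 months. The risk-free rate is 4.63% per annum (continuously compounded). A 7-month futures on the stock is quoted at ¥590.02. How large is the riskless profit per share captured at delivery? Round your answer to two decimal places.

¥13.79 per share

PV(dividends) I = 3.50·e^(−0.0463·1/12) + 11.80·e^(−0.0463·3/12) + 11.77·e^(−0.0463·6/12) = 26.6514
Fair futures F* = (S − I)·e^(rT) = (587.53 − 26.6514)·e^0.027008 = 560.8786 × 1.027376 = 576.2332
Market ¥590.02 > fair 576.2332: forward overpriced → cash-and-carry (borrow at r, buy the stock and collect the dividends, short the forward).
Profit at T = |F_mkt − F*| = |590.02 − 576.2332| = ¥13.79 per share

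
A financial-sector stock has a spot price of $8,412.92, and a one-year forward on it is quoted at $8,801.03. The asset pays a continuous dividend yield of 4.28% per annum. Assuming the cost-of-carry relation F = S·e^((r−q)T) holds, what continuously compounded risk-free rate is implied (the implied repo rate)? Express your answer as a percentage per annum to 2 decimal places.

From F = S·e^((r−q)T): (r − q) = ln(F/S)/T
ln(8801.03/8412.92) = ln(1.046133) = 0.045101
(r − q) = 0.045101 / (12/12) = 0.045101
r = ln(F/S)/T + q = 0.045101 + 0.0428 = 0.087901
r = 8.79%

8.79%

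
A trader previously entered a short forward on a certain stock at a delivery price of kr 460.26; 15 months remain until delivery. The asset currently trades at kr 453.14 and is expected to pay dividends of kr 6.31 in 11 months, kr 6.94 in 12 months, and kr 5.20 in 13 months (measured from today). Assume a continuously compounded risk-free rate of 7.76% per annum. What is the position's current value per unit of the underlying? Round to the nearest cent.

-kr 18.35

PV(remaining dividends) I = 6.31·e^(−0.0776·11/12) + 6.94·e^(−0.0776·12/12) + 5.20·e^(−0.0776·13/12) = 17.0793
Current forward F = (S − I)·e^(rT) = (453.14 − 17.0793)·e^(0.0776·15/12) = 436.0607 × 1.101860 = 480.4778
Value (long) = (F − K)·e^(−rT) = (480.4778 − 460.26) × 0.907556 = 18.3488
Short position value = −(long value) = -kr 18.35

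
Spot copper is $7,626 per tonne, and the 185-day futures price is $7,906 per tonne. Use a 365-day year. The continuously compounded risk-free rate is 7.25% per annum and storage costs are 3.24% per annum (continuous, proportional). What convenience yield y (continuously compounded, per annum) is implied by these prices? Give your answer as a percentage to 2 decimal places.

F = S·e^((r+u−y)T) ⇒ (r+u−y) = ln(F/S)/T
ln(7906/7626) = 0.036059; /T ⇒ 0.071143
y = r + u − ln(F/S)/T = 0.0725 + 0.0324 − 0.071143 = 0.033757
y = 3.38%

3.38%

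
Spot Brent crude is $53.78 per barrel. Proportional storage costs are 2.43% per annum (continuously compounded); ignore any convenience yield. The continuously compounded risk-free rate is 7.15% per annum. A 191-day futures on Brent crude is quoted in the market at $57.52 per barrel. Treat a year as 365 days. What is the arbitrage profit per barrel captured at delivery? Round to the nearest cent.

$0.98 per barrel

Fair futures: F* = S·e^(carry·T), with carry = (r + u) = 0.0715 + 0.0243 = 0.0958
F* = 53.78 · e^(0.0958 × 191/365) = 53.78 · e^0.050131 = 53.78 × 1.051409 = $56.5448
Market $57.52 > fair $56.5448: forward overpriced → cash-and-carry (buy spot, short the forward).
At maturity, profit = |F_mkt − F*| = |57.52 − 56.5448| = $0.98 per barrel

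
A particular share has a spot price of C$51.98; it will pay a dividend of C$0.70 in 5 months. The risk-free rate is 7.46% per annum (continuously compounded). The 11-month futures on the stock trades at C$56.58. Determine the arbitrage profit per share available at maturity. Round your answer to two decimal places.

PV(dividends) I = 0.70·e^(−0.0746·5/12) = 0.6786
Fair futures F* = (S − I)·e^(rT) = (51.98 − 0.6786)·e^0.068383 = 51.3014 × 1.070775 = 54.9323
Market C$56.58 > fair 54.9323: forward overpriced → cash-and-carry (borrow at r, buy the stock and collect the dividends, short the forward).
Profit at T = |F_mkt − F*| = |56.58 − 54.9323| = C$1.65 per share

C$1.65 per share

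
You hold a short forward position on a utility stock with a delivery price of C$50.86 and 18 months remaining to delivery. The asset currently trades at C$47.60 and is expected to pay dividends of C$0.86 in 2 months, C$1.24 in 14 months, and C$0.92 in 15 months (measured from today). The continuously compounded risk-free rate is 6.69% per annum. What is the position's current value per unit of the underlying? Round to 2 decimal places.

C$1.25

PV(remaining dividends) I = 0.86·e^(−0.0669·2/12) + 1.24·e^(−0.0669·14/12) + 0.92·e^(−0.0669·15/12) = 2.8436
Current forward F = (S − I)·e^(rT) = (47.60 − 2.8436)·e^(0.0669·18/12) = 44.7564 × 1.105558 = 49.4808
Value (long) = (F − K)·e^(−rT) = (49.4808 − 50.86) × 0.904521 = -1.2475
Short position value = −(long value) = C$1.25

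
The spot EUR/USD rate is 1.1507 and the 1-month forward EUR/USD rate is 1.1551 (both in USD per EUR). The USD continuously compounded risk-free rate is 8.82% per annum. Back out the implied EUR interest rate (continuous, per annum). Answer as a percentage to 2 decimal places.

F = S·e^((r_USD − r_EUR)T) ⇒ r_EUR = r_USD − ln(F/S)/T
ln(1.1551/1.1507) = 0.003816; /(1/12) = 0.045792
r_EUR = 0.0882 − 0.045792 = 0.042408
r_EUR = 4.24%

4.24%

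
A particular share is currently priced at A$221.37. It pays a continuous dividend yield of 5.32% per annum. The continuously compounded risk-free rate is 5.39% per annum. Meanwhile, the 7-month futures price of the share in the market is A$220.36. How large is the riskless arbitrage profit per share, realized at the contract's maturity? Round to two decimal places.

A$1.10 per share

Fair futures: F* = S·e^(carry·T), with carry = (r − q) = 0.0539 − 0.0532 = 0.0007
F* = 221.37 · e^(0.0007 × 7/12) = 221.37 · e^0.000408 = 221.37 × 1.000408 = A$221.4603
Market A$220.36 < fair A$221.4603: forward underpriced → reverse cash-and-carry (short spot, go long the forward).
At maturity, profit = |F_mkt − F*| = |220.36 − 221.4603| = A$1.10 per share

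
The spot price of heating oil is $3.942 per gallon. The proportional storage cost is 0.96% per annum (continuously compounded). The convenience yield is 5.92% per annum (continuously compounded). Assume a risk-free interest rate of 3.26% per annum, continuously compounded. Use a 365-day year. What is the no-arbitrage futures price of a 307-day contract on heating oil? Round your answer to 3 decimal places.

$3.886 per gallon

Net carry = r + u − y = 0.0326 + 0.0096 − 0.0592 = -0.0170
F = S·e^((r+u−y)T) = 3.942 · e^(-0.0170 × 307/365) = 3.942 · e^-0.014299
= 3.942 × 0.985803 = $3.886 per gallon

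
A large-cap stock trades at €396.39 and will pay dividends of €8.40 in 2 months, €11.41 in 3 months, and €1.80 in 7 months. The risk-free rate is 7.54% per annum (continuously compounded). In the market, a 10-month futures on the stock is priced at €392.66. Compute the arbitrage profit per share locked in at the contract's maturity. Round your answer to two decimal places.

€6.85 per share

PV(dividends) I = 8.40·e^(−0.0754·2/12) + 11.41·e^(−0.0754·3/12) + 1.80·e^(−0.0754·7/12) = 21.2146
Fair futures F* = (S − I)·e^(rT) = (396.39 − 21.2146)·e^0.062833 = 375.1754 × 1.064849 = 399.5051
Market €392.66 < fair 399.5051: forward underpriced → reverse cash-and-carry (short the stock, invest proceeds at r, pay the dividends, go long the forward).
Profit at T = |F_mkt − F*| = |392.66 − 399.5051| = €6.85 per share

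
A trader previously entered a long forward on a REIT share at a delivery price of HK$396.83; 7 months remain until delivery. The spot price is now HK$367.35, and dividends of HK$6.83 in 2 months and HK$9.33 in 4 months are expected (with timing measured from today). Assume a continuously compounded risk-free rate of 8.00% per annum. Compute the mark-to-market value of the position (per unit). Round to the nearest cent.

PV(remaining dividends) I = 6.83·e^(−0.0800·2/12) + 9.33·e^(−0.0800·4/12) = 15.8240
Current forward F = (S − I)·e^(rT) = (367.35 − 15.8240)·e^(0.0800·7/12) = 351.5260 × 1.047773 = 368.3195
Value (long) = (F − K)·e^(−rT) = (368.3195 − 396.83) × 0.954405 = -27.2106
Value = -HK$27.21

-HK$27.21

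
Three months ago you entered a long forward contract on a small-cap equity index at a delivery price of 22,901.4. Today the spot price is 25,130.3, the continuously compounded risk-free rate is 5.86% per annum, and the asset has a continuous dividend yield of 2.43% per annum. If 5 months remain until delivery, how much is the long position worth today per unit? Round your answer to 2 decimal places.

Current fair forward for the remaining 5 months: F = S·e^((r − q)·T), (r − q) = 0.0586 − 0.0243 = 0.0343
F = 25130.3 · e^(0.0343 × 5/12) = 25130.3 × 1.01439428 = 25492.0326
Value of long forward = (F − K)·e^(−rT) = (25492.0326 − 22901.4) · e^(−0.0586·5/12)
= 2590.6326 × 0.97587901 = 2528.14

2528.14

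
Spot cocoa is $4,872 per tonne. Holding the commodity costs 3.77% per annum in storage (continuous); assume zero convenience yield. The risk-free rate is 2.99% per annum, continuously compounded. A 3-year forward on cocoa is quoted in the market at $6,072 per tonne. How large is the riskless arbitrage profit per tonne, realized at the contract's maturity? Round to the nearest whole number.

$105 per tonne

Fair forward: F* = S·e^(carry·T), with carry = (r + u) = 0.0299 + 0.0377 = 0.0676
F* = 4872 · e^(0.0676 × 3) = 4872 · e^0.202800 = 4872 × 1.224827 = $5967.3571
Market $6072 > fair $5967.3571: forward overpriced → cash-and-carry (buy spot, short the forward).
At maturity, profit = |F_mkt − F*| = |6072 − 5967.3571| = $105 per tonne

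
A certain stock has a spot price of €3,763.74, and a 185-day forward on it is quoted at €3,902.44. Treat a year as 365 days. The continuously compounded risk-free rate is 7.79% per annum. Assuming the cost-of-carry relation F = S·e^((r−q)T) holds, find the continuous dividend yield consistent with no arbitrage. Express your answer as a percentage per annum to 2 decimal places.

0.65%

From F = S·e^((r−q)T): (r − q) = ln(F/S)/T
ln(3902.44/3763.74) = ln(1.036852) = 0.036189
(r − q) = 0.036189 / (185/365) = 0.071400
q = r − ln(F/S)/T = 0.0779 − 0.071400 = 0.006500
q = 0.65%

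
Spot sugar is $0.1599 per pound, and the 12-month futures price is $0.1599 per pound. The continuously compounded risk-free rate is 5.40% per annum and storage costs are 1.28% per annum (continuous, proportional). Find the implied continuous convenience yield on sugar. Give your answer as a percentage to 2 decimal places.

6.68%

F = S·e^((r+u−y)T) ⇒ (r+u−y) = ln(F/S)/T
ln(0.1599/0.1599) = 0.000000; /T ⇒ 0.000000
y = r + u − ln(F/S)/T = 0.0540 + 0.0128 + 0.000000 = 0.066800
y = 6.68%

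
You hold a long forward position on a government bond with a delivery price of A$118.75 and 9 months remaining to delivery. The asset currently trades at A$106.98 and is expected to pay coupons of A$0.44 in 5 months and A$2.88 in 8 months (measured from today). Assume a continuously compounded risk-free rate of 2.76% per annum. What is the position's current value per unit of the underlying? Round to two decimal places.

-A$12.60

PV(remaining coupons) I = 0.44·e^(−0.0276·5/12) + 2.88·e^(−0.0276·8/12) = 3.2625
Current forward F = (S − I)·e^(rT) = (106.98 − 3.2625)·e^(0.0276·9/12) = 103.7175 × 1.020916 = 105.8869
Value (long) = (F − K)·e^(−rT) = (105.8869 − 118.75) × 0.979513 = -12.5996
Value = -A$12.60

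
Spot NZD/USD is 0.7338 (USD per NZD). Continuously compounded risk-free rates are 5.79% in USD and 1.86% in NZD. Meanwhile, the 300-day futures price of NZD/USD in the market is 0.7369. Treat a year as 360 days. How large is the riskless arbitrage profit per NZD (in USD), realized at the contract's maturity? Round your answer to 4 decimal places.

Fair futures: F* = S·e^(carry·T), with carry = (r_USD − r_NZD) = 0.0579 − 0.0186 = 0.0393
F* = 0.7338 · e^(0.0393 × 300/360) = 0.7338 · e^0.032750 = 0.7338 × 1.033292 = 0.7582
Market 0.7369 < fair 0.7582: forward underpriced → reverse cash-and-carry (short spot, go long the forward).
At maturity, profit = |F_mkt − F*| = |0.7369 − 0.7582| = 0.0213 per NZD (in USD)

0.0213 per NZD (in USD)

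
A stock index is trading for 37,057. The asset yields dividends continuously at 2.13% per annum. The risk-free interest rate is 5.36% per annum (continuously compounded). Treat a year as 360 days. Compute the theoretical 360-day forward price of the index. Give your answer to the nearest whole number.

38,273

F = S·e^((r − q)T) = 37057 · e^((0.0536 − 0.0213) × 360/360)
= 37057 · e^0.032300 = 37057 × 1.032827
F = 38,273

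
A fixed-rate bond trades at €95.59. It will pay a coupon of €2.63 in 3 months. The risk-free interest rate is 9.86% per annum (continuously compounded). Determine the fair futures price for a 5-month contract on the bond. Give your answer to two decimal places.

€96.93

PV(coupons) I = 2.63·e^(−0.0986·3/12)
I = 2.5660
F = (S − I)·e^(rT) = (95.59 − 2.5660) · e^(0.0986·5/12)
= 93.0240 · e^0.041083 = 93.0240 × 1.041939 = €96.93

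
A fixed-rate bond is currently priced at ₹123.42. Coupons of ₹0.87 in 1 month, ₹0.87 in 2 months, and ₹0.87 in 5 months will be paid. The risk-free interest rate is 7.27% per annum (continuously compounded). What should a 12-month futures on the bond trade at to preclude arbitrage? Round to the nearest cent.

₹129.96

PV(coupons) I = 0.87·e^(−0.0727·1/12) + 0.87·e^(−0.0727·2/12) + 0.87·e^(−0.0727·5/12)
I = 0.8647 + 0.8595 + 0.8440 = 2.5682
F = (S − I)·e^(rT) = (123.42 − 2.5682) · e^(0.0727·12/12)
= 120.8518 · e^0.072700 = 120.8518 × 1.075408 = ₹129.96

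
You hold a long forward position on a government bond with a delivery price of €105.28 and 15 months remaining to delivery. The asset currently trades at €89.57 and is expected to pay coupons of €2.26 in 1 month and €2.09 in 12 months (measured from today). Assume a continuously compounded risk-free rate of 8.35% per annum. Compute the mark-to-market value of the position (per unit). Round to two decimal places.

PV(remaining coupons) I = 2.26·e^(−0.0835·1/12) + 2.09·e^(−0.0835·12/12) = 4.1669
Current forward F = (S − I)·e^(rT) = (89.57 − 4.1669)·e^(0.0835·15/12) = 85.4031 × 1.110017 = 94.7989
Value (long) = (F − K)·e^(−rT) = (94.7989 − 105.28) × 0.900887 = -9.4423
Value = -€9.44

-€9.44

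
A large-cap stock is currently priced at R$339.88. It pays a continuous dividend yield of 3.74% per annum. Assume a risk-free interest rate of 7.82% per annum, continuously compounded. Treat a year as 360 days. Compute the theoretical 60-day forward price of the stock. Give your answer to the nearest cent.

R$342.20

F = S·e^((r − q)T) = 339.88 · e^((0.0782 − 0.0374) × 60/360)
= 339.88 · e^0.006800 = 339.88 × 1.006823
F = R$342.20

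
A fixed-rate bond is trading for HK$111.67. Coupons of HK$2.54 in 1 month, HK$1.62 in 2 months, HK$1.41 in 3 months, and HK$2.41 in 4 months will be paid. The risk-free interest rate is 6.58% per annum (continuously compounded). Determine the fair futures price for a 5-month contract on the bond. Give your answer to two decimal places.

HK$106.68

PV(coupons) I = 2.54·e^(−0.0658·1/12) + 1.62·e^(−0.0658·2/12) + 1.41·e^(−0.0658·3/12) + 2.41·e^(−0.0658·4/12)
I = 2.5261 + 1.6023 + 1.3870 + 2.3577 = 7.8731
F = (S − I)·e^(rT) = (111.67 − 7.8731) · e^(0.0658·5/12)
= 103.7969 · e^0.027417 = 103.7969 × 1.027796 = HK$106.68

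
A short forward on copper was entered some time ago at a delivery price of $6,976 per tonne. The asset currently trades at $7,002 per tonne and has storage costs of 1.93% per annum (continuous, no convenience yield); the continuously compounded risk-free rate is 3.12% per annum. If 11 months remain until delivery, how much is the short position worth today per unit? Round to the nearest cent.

-$347.67 per tonne

Current fair forward for the remaining 11 months: F = S·e^((r + u)·T), (r + u) = 0.0312 + 0.0193 = 0.0505
F = 7002 · e^(0.0505 × 11/12) = 7002 × 1.04737985 = 7333.7537
Value of long forward = (F − K)·e^(−rT) = (7333.7537 − 6976) · e^(−0.0312·11/12)
= 357.7537 × 0.97180511 = 347.67
Short position value = −(long value) = -$347.67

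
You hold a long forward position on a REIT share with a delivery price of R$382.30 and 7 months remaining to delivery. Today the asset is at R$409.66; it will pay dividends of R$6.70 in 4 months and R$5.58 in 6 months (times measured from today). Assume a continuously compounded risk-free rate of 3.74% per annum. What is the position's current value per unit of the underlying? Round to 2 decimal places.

R$23.52

PV(remaining dividends) I = 6.70·e^(−0.0374·4/12) + 5.58·e^(−0.0374·6/12) = 12.0936
Current forward F = (S − I)·e^(rT) = (409.66 − 12.0936)·e^(0.0374·7/12) = 397.5664 × 1.022056 = 406.3351
Value (long) = (F − K)·e^(−rT) = (406.3351 − 382.30) × 0.978420 = 23.5164
Value = R$23.52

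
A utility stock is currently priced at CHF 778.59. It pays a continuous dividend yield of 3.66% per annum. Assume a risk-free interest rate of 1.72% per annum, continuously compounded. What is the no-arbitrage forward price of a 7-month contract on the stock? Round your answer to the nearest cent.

CHF 769.83

F = S·e^((r − q)T) = 778.59 · e^((0.0172 − 0.0366) × 7/12)
= 778.59 · e^-0.011317 = 778.59 × 0.988747
F = CHF 769.83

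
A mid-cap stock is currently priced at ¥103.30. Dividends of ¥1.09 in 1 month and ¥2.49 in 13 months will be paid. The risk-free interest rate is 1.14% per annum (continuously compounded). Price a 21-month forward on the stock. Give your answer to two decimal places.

¥101.76

PV(dividends) I = 1.09·e^(−0.0114·1/12) + 2.49·e^(−0.0114·13/12)
I = 1.0890 + 2.4594 = 3.5484
F = (S − I)·e^(rT) = (103.30 − 3.5484) · e^(0.0114·21/12)
= 99.7516 · e^0.019950 = 99.7516 × 1.020150 = ¥101.76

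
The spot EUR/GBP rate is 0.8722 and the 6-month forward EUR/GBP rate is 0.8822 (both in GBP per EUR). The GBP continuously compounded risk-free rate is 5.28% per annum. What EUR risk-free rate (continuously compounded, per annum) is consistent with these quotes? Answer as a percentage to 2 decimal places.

3.00%

F = S·e^((r_GBP − r_EUR)T) ⇒ r_EUR = r_GBP − ln(F/S)/T
ln(0.8822/0.8722) = 0.011400; /(6/12) = 0.022800
r_EUR = 0.0528 − 0.022800 = 0.030000
r_EUR = 3.00%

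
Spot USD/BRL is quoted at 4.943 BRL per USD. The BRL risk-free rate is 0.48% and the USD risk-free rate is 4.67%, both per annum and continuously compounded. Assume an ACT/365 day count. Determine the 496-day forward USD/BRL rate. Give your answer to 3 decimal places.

F = S·e^((r_BRL − r_USD)T) = 4.943 · e^((0.0048 − 0.0467) × 496/365)
= 4.943 · e^-0.056938 = 4.943 × 0.944653
F = 4.669 BRL per USD

4.669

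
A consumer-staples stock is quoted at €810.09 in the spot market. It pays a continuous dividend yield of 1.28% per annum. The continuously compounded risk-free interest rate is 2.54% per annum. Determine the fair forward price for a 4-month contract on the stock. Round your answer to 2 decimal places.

€813.50

F = S·e^((r − q)T) = 810.09 · e^((0.0254 − 0.0128) × 4/12)
= 810.09 · e^0.004200 = 810.09 × 1.004209
F = €813.50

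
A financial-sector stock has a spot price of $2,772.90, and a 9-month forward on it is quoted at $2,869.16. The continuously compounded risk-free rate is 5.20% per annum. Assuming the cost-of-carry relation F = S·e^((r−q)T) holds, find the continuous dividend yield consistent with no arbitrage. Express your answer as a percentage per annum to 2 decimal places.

0.65%

From F = S·e^((r−q)T): (r − q) = ln(F/S)/T
ln(2869.16/2772.90) = ln(1.034715) = 0.034126
(r − q) = 0.034126 / (9/12) = 0.045501
q = r − ln(F/S)/T = 0.0520 − 0.045501 = 0.006499
q = 0.65%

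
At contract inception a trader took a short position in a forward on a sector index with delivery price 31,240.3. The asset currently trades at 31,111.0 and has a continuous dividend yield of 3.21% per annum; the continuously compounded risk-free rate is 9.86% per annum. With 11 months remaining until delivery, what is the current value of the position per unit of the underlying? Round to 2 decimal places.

Current fair forward for the remaining 11 months: F = S·e^((r − q)·T), (r − q) = 0.0986 − 0.0321 = 0.0665
F = 31111.0 · e^(0.0665 × 11/12) = 31111.0 × 1.06285463 = 33066.4704
Value of long forward = (F − K)·e^(−rT) = (33066.4704 − 31240.3) · e^(−0.0986·11/12)
= 1826.1704 × 0.91358091 = 1668.35
Short position value = −(long value) = -1668.35

-1668.35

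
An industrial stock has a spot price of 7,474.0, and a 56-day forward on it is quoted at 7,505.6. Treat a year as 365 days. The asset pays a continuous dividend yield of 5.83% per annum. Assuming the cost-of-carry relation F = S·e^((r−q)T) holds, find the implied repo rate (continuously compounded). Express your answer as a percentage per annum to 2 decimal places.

8.58%

From F = S·e^((r−q)T): (r − q) = ln(F/S)/T
ln(7505.6/7474.0) = ln(1.004228) = 0.004219
(r − q) = 0.004219 / (56/365) = 0.027499
r = ln(F/S)/T + q = 0.027499 + 0.0583 = 0.085799
r = 8.58%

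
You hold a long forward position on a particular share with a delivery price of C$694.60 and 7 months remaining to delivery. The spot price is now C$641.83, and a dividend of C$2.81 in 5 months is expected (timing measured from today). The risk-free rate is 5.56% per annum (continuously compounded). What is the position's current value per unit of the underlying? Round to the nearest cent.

PV(remaining dividends) I = 2.81·e^(−0.0556·5/12) = 2.7456
Current forward F = (S − I)·e^(rT) = (641.83 − 2.7456)·e^(0.0556·7/12) = 639.0844 × 1.032965 = 660.1518
Value (long) = (F − K)·e^(−rT) = (660.1518 − 694.60) × 0.968087 = -33.3489
Value = -C$33.35

-C$33.35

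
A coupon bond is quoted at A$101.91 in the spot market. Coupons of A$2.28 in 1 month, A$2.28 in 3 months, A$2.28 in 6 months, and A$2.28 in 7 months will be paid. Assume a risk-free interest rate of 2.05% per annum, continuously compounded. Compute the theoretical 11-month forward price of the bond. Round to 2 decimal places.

PV(coupons) I = 2.28·e^(−0.0205·1/12) + 2.28·e^(−0.0205·3/12) + 2.28·e^(−0.0205·6/12) + 2.28·e^(−0.0205·7/12)
I = 2.2761 + 2.2683 + 2.2567 + 2.2529 = 9.0540
F = (S − I)·e^(rT) = (101.91 − 9.0540) · e^(0.0205·11/12)
= 92.8560 · e^0.018792 = 92.8560 × 1.018970 = A$94.62

A$94.62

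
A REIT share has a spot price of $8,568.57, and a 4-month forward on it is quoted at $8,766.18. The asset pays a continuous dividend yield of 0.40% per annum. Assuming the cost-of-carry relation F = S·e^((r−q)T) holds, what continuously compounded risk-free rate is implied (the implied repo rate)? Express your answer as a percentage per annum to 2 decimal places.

7.24%

From F = S·e^((r−q)T): (r − q) = ln(F/S)/T
ln(8766.18/8568.57) = ln(1.023062) = 0.022800
(r − q) = 0.022800 / (4/12) = 0.068400
r = ln(F/S)/T + q = 0.068400 + 0.0040 = 0.072400
r = 7.24%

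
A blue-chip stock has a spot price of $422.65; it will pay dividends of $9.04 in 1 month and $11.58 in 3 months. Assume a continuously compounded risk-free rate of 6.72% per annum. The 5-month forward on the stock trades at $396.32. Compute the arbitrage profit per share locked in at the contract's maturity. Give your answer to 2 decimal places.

PV(dividends) I = 9.04·e^(−0.0672·1/12) + 11.58·e^(−0.0672·3/12) = 20.3766
Fair forward F* = (S − I)·e^(rT) = (422.65 − 20.3766)·e^0.028000 = 402.2734 × 1.028396 = 413.6964
Market $396.32 < fair 413.6964: forward underpriced → reverse cash-and-carry (short the stock, invest proceeds at r, pay the dividends, go long the forward).
Profit at T = |F_mkt − F*| = |396.32 − 413.6964| = $17.38 per share

$17.38 per share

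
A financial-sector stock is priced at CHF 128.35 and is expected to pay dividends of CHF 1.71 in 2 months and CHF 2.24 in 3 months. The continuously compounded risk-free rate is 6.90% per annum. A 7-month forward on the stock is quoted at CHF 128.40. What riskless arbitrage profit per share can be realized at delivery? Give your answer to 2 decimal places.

PV(dividends) I = 1.71·e^(−0.0690·2/12) + 2.24·e^(−0.0690·3/12) = 3.8921
Fair forward F* = (S − I)·e^(rT) = (128.35 − 3.8921)·e^0.040250 = 124.4579 × 1.041071 = 129.5695
Market CHF 128.40 < fair 129.5695: forward underpriced → reverse cash-and-carry (short the stock, invest proceeds at r, pay the dividends, go long the forward).
Profit at T = |F_mkt − F*| = |128.40 − 129.5695| = CHF 1.17 per share

CHF 1.17 per share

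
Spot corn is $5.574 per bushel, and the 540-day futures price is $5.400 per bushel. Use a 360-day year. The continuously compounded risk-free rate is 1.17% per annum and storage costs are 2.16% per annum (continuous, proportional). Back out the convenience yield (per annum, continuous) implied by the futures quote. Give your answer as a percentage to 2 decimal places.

5.44%

F = S·e^((r+u−y)T) ⇒ (r+u−y) = ln(F/S)/T
ln(5.400/5.574) = -0.031714; /T ⇒ -0.021143
y = r + u − ln(F/S)/T = 0.0117 + 0.0216 + 0.021143 = 0.054443
y = 5.44%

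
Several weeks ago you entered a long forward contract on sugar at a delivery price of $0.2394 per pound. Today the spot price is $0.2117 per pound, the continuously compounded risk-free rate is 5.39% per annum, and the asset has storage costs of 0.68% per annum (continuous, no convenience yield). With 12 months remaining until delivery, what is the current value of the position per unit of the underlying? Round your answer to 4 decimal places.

-$0.0137 per pound

Current fair forward for the remaining 12 months: F = S·e^((r + u)·T), (r + u) = 0.0539 + 0.0068 = 0.0607
F = 0.2117 · e^(0.0607 × 12/12) = 0.2117 × 1.062580 = 0.2249
Value of long forward = (F − K)·e^(−rT) = (0.2249 − 0.2394) · e^(−0.0539·12/12)
= -0.0145 × 0.947527 = -0.0137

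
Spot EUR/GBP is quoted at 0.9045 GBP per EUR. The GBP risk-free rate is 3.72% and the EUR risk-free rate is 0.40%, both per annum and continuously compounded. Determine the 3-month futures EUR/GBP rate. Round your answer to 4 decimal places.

0.9120

F = S·e^((r_GBP − r_EUR)T) = 0.9045 · e^((0.0372 − 0.0040) × 3/12)
= 0.9045 · e^0.008300 = 0.9045 × 1.008335
F = 0.9120 GBP per EUR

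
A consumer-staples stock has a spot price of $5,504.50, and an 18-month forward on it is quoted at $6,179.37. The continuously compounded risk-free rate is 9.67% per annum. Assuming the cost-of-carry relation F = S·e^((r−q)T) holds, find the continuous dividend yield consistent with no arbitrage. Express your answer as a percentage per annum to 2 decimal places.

1.96%

From F = S·e^((r−q)T): (r − q) = ln(F/S)/T
ln(6179.37/5504.50) = ln(1.122603) = 0.115650
(r − q) = 0.115650 / (18/12) = 0.077100
q = r − ln(F/S)/T = 0.0967 − 0.077100 = 0.019600
q = 1.96%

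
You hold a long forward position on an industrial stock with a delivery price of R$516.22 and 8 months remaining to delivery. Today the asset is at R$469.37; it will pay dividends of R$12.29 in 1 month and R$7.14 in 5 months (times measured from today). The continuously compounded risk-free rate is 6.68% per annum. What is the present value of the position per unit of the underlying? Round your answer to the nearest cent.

PV(remaining dividends) I = 12.29·e^(−0.0668·1/12) + 7.14·e^(−0.0668·5/12) = 19.1658
Current forward F = (S − I)·e^(rT) = (469.37 − 19.1658)·e^(0.0668·8/12) = 450.2042 × 1.045540 = 470.7065
Value (long) = (F − K)·e^(−rT) = (470.7065 − 516.22) × 0.956444 = -43.5311
Value = -R$43.53

-R$43.53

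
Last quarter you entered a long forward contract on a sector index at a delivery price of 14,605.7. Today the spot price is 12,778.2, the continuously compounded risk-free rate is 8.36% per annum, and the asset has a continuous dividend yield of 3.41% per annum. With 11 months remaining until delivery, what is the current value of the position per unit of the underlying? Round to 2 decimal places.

-1143.28

Current fair forward for the remaining 11 months: F = S·e^((r − q)·T), (r − q) = 0.0836 − 0.0341 = 0.0495
F = 12778.2 · e^(0.0495 × 11/12) = 12778.2 × 1.04642019 = 13371.3665
Value of long forward = (F − K)·e^(−rT) = (13371.3665 − 14605.7) · e^(−0.0836·11/12)
= -1234.3335 × 0.92622941 = -1143.28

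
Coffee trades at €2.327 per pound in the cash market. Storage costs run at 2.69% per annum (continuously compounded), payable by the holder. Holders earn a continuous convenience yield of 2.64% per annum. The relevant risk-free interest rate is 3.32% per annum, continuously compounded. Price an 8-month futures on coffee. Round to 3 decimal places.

Net carry = r + u − y = 0.0332 + 0.0269 − 0.0264 = 0.0337
F = S·e^((r+u−y)T) = 2.327 · e^(0.0337 × 8/12) = 2.327 · e^0.022467
= 2.327 × 1.022721 = €2.380 per pound

€2.380 per pound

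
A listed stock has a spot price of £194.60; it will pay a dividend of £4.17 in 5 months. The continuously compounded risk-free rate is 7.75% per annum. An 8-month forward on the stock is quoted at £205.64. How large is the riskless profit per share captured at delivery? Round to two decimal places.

£4.97 per share

PV(dividends) I = 4.17·e^(−0.0775·5/12) = 4.0375
Fair forward F* = (S − I)·e^(rT) = (194.60 − 4.0375)·e^0.051667 = 190.5625 × 1.053025 = 200.6671
Market £205.64 > fair 200.6671: forward overpriced → cash-and-carry (borrow at r, buy the stock and collect the dividends, short the forward).
Profit at T = |F_mkt − F*| = |205.64 − 200.6671| = £4.97 per share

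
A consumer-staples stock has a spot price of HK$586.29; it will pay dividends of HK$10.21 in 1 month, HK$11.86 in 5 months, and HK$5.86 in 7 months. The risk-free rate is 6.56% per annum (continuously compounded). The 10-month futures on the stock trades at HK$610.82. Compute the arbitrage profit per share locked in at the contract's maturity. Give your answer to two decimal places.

HK$20.46 per share

PV(dividends) I = 10.21·e^(−0.0656·1/12) + 11.86·e^(−0.0656·5/12) + 5.86·e^(−0.0656·7/12) = 27.3345
Fair futures F* = (S − I)·e^(rT) = (586.29 − 27.3345)·e^0.054667 = 558.9555 × 1.056189 = 590.3627
Market HK$610.82 > fair 590.3627: forward overpriced → cash-and-carry (borrow at r, buy the stock and collect the dividends, short the forward).
Profit at T = |F_mkt − F*| = |610.82 − 590.3627| = HK$20.46 per share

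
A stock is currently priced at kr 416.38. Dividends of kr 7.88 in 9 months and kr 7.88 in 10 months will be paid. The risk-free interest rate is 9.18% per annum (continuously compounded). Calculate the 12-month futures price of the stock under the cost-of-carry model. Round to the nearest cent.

kr 440.35

PV(dividends) I = 7.88·e^(−0.0918·9/12) + 7.88·e^(−0.0918·10/12)
I = 7.3557 + 7.2997 = 14.6554
F = (S − I)·e^(rT) = (416.38 − 14.6554) · e^(0.0918·12/12)
= 401.7246 · e^0.091800 = 401.7246 × 1.096146 = kr 440.35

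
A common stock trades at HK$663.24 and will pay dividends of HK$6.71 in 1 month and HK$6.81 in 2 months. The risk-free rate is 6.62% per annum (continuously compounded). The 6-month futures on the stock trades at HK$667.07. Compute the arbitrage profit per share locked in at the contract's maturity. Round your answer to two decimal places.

HK$4.63 per share

PV(dividends) I = 6.71·e^(−0.0662·1/12) + 6.81·e^(−0.0662·2/12) = 13.4084
Fair futures F* = (S − I)·e^(rT) = (663.24 − 13.4084)·e^0.033100 = 649.8316 × 1.033654 = 671.7010
Market HK$667.07 < fair 671.7010: forward underpriced → reverse cash-and-carry (short the stock, invest proceeds at r, pay the dividends, go long the forward).
Profit at T = |F_mkt − F*| = |667.07 − 671.7010| = HK$4.63 per share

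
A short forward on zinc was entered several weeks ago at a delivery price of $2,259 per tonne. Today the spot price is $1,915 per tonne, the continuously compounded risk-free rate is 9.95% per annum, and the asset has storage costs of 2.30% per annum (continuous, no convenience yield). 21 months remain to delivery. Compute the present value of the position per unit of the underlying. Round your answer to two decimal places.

-$95.66 per tonne

Current fair forward for the remaining 21 months: F = S·e^((r + u)·T), (r + u) = 0.0995 + 0.0230 = 0.1225
F = 1915 · e^(0.1225 × 21/12) = 1915 × 1.23908723 = 2372.8520
Value of long forward = (F − K)·e^(−rT) = (2372.8520 − 2259) · e^(−0.0995·21/12)
= 113.8520 × 0.84019187 = 95.66
Short position value = −(long value) = -$95.66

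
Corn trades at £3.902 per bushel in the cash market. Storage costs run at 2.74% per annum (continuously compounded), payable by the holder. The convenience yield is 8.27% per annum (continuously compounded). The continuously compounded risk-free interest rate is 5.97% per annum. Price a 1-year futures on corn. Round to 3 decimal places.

£3.919 per bushel

Net carry = r + u − y = 0.0597 + 0.0274 − 0.0827 = 0.0044
F = S·e^((r+u−y)T) = 3.902 · e^(0.0044 × 12/12) = 3.902 · e^0.004400
= 3.902 × 1.004410 = £3.919 per bushel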